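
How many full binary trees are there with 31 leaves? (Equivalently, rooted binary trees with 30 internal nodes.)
C_30 = 3814986502092304

These full binary trees are counted by the Catalan number C_n = (1/(n + 1)) · C(2n, n). For n = 30: C_30 = (1/31) · C(60, 30) = 118264581564861424/31 = 3814986502092304.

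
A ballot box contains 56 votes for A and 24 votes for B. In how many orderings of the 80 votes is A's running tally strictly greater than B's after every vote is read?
Strict-lead orderings = 64895309128839963280

Total orderings of the 80 votes with 56 for A: C(80, 56) = 162238272822099908200. By the Bertrand ballot formula (Cycle Lemma / reflection principle), the number of orderings in which A is strictly ahead of B throughout is (p − q)/(p + q) · C(p + q, p) = (56 − 24)/(56 + 24) · 162238272822099908200 = 64895309128839963280.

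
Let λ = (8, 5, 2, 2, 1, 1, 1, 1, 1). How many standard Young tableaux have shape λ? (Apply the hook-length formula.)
# SYT of shape (8, 5, 2, 2, 1, 1, 1, 1, 1) = 960269310

Hook-length formula: f^λ = n! / Π hook(c), product over all cells c of the Young diagram. For λ = (8, 5, 2, 2, 1, 1, 1, 1, 1), n = 22 boxes. Hook lengths by row (left-to-right, top-to-bottom): [16, 10, 7, 6, 5, 3, 2, 1]; [12, 6, 3, 2, 1]; [8, 2]; [7, 1]; [5]; [4]; [3]; [2]; [1]. Product of hooks = 1170505728000. So f^λ = 22! / 1170505728000 = 1124000727777607680000 / 1170505728000 = 960269310.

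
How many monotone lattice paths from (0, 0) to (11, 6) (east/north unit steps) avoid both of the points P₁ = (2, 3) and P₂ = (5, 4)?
Number of paths = 7768

Inclusion–exclusion. Total paths: C(17, 11) = 12376. Through P₁: C(5, 2)·C(12, 9) = 2200. Through P₂: C(9, 5)·C(8, 6) = 3528. Since P₁ is strictly southwest of P₂, a monotone path through both must visit P₁ then P₂; paths through both = C(5, 2)·C(4, 3)·C(8, 6) = 1120. Avoid both = 12376 − 2200 − 3528 + 1120 = 7768.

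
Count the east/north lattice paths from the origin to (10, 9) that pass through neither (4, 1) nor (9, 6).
Number of paths = 62383

Inclusion–exclusion. Total paths: C(19, 10) = 92378. Through P₁: C(5, 4)·C(14, 6) = 15015. Through P₂: C(15, 9)·C(4, 1) = 20020. Since P₁ is strictly southwest of P₂, a monotone path through both must visit P₁ then P₂; paths through both = C(5, 4)·C(10, 5)·C(4, 1) = 5040. Avoid both = 92378 − 15015 − 20020 + 5040 = 62383.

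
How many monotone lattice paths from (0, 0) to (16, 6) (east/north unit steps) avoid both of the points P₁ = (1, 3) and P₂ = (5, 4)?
Number of paths = 63081

Inclusion–exclusion. Total paths: C(22, 16) = 74613. Through P₁: C(4, 1)·C(18, 15) = 3264. Through P₂: C(9, 5)·C(13, 11) = 9828. Since P₁ is strictly southwest of P₂, a monotone path through both must visit P₁ then P₂; paths through both = C(4, 1)·C(5, 4)·C(13, 11) = 1560. Avoid both = 74613 − 3264 − 9828 + 1560 = 63081.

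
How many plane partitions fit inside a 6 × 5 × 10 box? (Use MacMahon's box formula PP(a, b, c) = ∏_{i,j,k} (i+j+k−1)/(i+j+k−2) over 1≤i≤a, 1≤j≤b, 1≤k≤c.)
PP(6, 5, 10) = 559611782036736

Evaluate the triple product over i = 1..6, j = 1..5, k = 1..10. The factors are (2/1) · (3/2) · (4/3) · (5/4) · (6/5) · (7/6) · (8/7) · (9/8) · … (300 factors total). The numerators and denominators telescope so the product is an integer; carrying out the multiplication exactly gives PP(6, 5, 10) = 559611782036736.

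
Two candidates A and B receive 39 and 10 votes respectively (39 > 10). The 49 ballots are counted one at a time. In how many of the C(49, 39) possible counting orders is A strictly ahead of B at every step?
Strict-lead orderings = 4863609256

Total orderings of the 49 votes with 39 for A: C(49, 39) = 8217822536. By the Bertrand ballot formula (Cycle Lemma / reflection principle), the number of orderings in which A is strictly ahead of B throughout is (p − q)/(p + q) · C(p + q, p) = (39 − 10)/(39 + 10) · 8217822536 = 4863609256.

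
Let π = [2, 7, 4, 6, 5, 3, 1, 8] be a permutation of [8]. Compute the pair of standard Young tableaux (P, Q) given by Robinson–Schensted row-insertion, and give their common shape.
P = [1, 3, 5, 8] / [2] / [4] / [6] / [7];  Q = [1, 2, 4, 8] / [3] / [5] / [6] / [7];  common shape = (4, 1, 1, 1, 1)

Row-insert the values π_1, π_2, … into P one at a time, bumping the leftmost entry strictly greater than the inserted value down to the next row. The recording tableau Q records, in position (i, j), the step at which that cell was added to P.
  Insert 2 (step 1): P = [2];  Q = [1]
  Insert 7 (step 2): P = [2, 7];  Q = [1, 2]
  Insert 4 (step 3): P = [2, 4] / [7];  Q = [1, 2] / [3]
  Insert 6 (step 4): P = [2, 4, 6] / [7];  Q = [1, 2, 4] / [3]
  Insert 5 (step 5): P = [2, 4, 5] / [6] / [7];  Q = [1, 2, 4] / [3] / [5]
  Insert 3 (step 6): P = [2, 3, 5] / [4] / [6] / [7];  Q = [1, 2, 4] / [3] / [5] / [6]
  Insert 1 (step 7): P = [1, 3, 5] / [2] / [4] / [6] / [7];  Q = [1, 2, 4] / [3] / [5] / [6] / [7]
  Insert 8 (step 8): P = [1, 3, 5, 8] / [2] / [4] / [6] / [7];  Q = [1, 2, 4, 8] / [3] / [5] / [6] / [7]
Final shape: (4, 1, 1, 1, 1).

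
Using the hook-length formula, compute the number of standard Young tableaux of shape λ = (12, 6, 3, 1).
# SYT of shape (12, 6, 3, 1) = 80432814

Hook-length formula: f^λ = n! / Π hook(c), product over all cells c of the Young diagram. For λ = (12, 6, 3, 1), n = 22 boxes. Hook lengths by row (left-to-right, top-to-bottom): [15, 13, 12, 10, 9, 8, 6, 5, 4, 3, 2, 1]; [8, 6, 5, 3, 2, 1]; [4, 2, 1]; [1]. Product of hooks = 13974405120000. So f^λ = 22! / 13974405120000 = 1124000727777607680000 / 13974405120000 = 80432814.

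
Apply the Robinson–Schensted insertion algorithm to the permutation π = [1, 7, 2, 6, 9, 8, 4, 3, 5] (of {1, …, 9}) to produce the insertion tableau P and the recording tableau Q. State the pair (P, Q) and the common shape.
P = [1, 2, 3, 5] / [4, 8] / [6, 9] / [7];  Q = [1, 2, 4, 5] / [3, 6] / [7, 9] / [8];  common shape = (4, 2, 2, 1)

Row-insert the values π_1, π_2, … into P one at a time, bumping the leftmost entry strictly greater than the inserted value down to the next row. The recording tableau Q records, in position (i, j), the step at which that cell was added to P.
  Insert 1 (step 1): P = [1];  Q = [1]
  Insert 7 (step 2): P = [1, 7];  Q = [1, 2]
  Insert 2 (step 3): P = [1, 2] / [7];  Q = [1, 2] / [3]
  Insert 6 (step 4): P = [1, 2, 6] / [7];  Q = [1, 2, 4] / [3]
  Insert 9 (step 5): P = [1, 2, 6, 9] / [7];  Q = [1, 2, 4, 5] / [3]
  Insert 8 (step 6): P = [1, 2, 6, 8] / [7, 9];  Q = [1, 2, 4, 5] / [3, 6]
  Insert 4 (step 7): P = [1, 2, 4, 8] / [6, 9] / [7];  Q = [1, 2, 4, 5] / [3, 6] / [7]
  Insert 3 (step 8): P = [1, 2, 3, 8] / [4, 9] / [6] / [7];  Q = [1, 2, 4, 5] / [3, 6] / [7] / [8]
  Insert 5 (step 9): P = [1, 2, 3, 5] / [4, 8] / [6, 9] / [7];  Q = [1, 2, 4, 5] / [3, 6] / [7, 9] / [8]
Final shape: (4, 2, 2, 1).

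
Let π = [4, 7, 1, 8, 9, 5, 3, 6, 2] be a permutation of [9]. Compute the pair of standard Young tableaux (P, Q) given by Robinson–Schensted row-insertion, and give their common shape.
P = [1, 2, 6, 9] / [3, 5, 8] / [4] / [7];  Q = [1, 2, 4, 5] / [3, 6, 8] / [7] / [9];  common shape = (4, 3, 1, 1)

Row-insert the values π_1, π_2, … into P one at a time, bumping the leftmost entry strictly greater than the inserted value down to the next row. The recording tableau Q records, in position (i, j), the step at which that cell was added to P.
  Insert 4 (step 1): P = [4];  Q = [1]
  Insert 7 (step 2): P = [4, 7];  Q = [1, 2]
  Insert 1 (step 3): P = [1, 7] / [4];  Q = [1, 2] / [3]
  Insert 8 (step 4): P = [1, 7, 8] / [4];  Q = [1, 2, 4] / [3]
  Insert 9 (step 5): P = [1, 7, 8, 9] / [4];  Q = [1, 2, 4, 5] / [3]
  Insert 5 (step 6): P = [1, 5, 8, 9] / [4, 7];  Q = [1, 2, 4, 5] / [3, 6]
  Insert 3 (step 7): P = [1, 3, 8, 9] / [4, 5] / [7];  Q = [1, 2, 4, 5] / [3, 6] / [7]
  Insert 6 (step 8): P = [1, 3, 6, 9] / [4, 5, 8] / [7];  Q = [1, 2, 4, 5] / [3, 6, 8] / [7]
  Insert 2 (step 9): P = [1, 2, 6, 9] / [3, 5, 8] / [4] / [7];  Q = [1, 2, 4, 5] / [3, 6, 8] / [7] / [9]
Final shape: (4, 3, 1, 1).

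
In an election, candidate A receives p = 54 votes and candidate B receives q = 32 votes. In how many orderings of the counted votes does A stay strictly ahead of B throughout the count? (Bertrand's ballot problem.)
Strict-lead orderings = 102031861477455881948130

Total orderings of the 86 votes with 54 for A: C(86, 54) = 398851822139145720342690. By the Bertrand ballot formula (Cycle Lemma / reflection principle), the number of orderings in which A is strictly ahead of B throughout is (p − q)/(p + q) · C(p + q, p) = (54 − 32)/(54 + 32) · 398851822139145720342690 = 102031861477455881948130.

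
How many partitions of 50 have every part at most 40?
p(50, parts ≤ 40) = 204129

Use the recurrence p(n, m) = p(n, m−1) + p(n−m, m): either the largest part is < m (count p(n, m−1)) or the largest part is exactly m (remove one copy of m, count p(n−m, m)). With p(0, ·) = 1 this gives p(50, parts ≤ 40) = 204129. (By conjugating Young diagrams, this also counts partitions of 50 into at most 40 parts.)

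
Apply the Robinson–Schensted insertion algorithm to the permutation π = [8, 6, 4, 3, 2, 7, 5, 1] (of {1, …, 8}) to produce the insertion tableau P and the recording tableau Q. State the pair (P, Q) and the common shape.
P = [1, 5] / [2, 7] / [3] / [4] / [6] / [8];  Q = [1, 6] / [2, 7] / [3] / [4] / [5] / [8];  common shape = (2, 2, 1, 1, 1, 1)

Row-insert the values π_1, π_2, … into P one at a time, bumping the leftmost entry strictly greater than the inserted value down to the next row. The recording tableau Q records, in position (i, j), the step at which that cell was added to P.
  Insert 8 (step 1): P = [8];  Q = [1]
  Insert 6 (step 2): P = [6] / [8];  Q = [1] / [2]
  Insert 4 (step 3): P = [4] / [6] / [8];  Q = [1] / [2] / [3]
  Insert 3 (step 4): P = [3] / [4] / [6] / [8];  Q = [1] / [2] / [3] / [4]
  Insert 2 (step 5): P = [2] / [3] / [4] / [6] / [8];  Q = [1] / [2] / [3] / [4] / [5]
  Insert 7 (step 6): P = [2, 7] / [3] / [4] / [6] / [8];  Q = [1, 6] / [2] / [3] / [4] / [5]
  Insert 5 (step 7): P = [2, 5] / [3, 7] / [4] / [6] / [8];  Q = [1, 6] / [2, 7] / [3] / [4] / [5]
  Insert 1 (step 8): P = [1, 5] / [2, 7] / [3] / [4] / [6] / [8];  Q = [1, 6] / [2, 7] / [3] / [4] / [5] / [8]
Final shape: (2, 2, 1, 1, 1, 1).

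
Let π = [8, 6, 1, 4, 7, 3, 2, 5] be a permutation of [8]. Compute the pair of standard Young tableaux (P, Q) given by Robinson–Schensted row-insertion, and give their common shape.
P = [1, 2, 5] / [3, 7] / [4] / [6] / [8];  Q = [1, 4, 5] / [2, 8] / [3] / [6] / [7];  common shape = (3, 2, 1, 1, 1)

Row-insert the values π_1, π_2, … into P one at a time, bumping the leftmost entry strictly greater than the inserted value down to the next row. The recording tableau Q records, in position (i, j), the step at which that cell was added to P.
  Insert 8 (step 1): P = [8];  Q = [1]
  Insert 6 (step 2): P = [6] / [8];  Q = [1] / [2]
  Insert 1 (step 3): P = [1] / [6] / [8];  Q = [1] / [2] / [3]
  Insert 4 (step 4): P = [1, 4] / [6] / [8];  Q = [1, 4] / [2] / [3]
  Insert 7 (step 5): P = [1, 4, 7] / [6] / [8];  Q = [1, 4, 5] / [2] / [3]
  Insert 3 (step 6): P = [1, 3, 7] / [4] / [6] / [8];  Q = [1, 4, 5] / [2] / [3] / [6]
  Insert 2 (step 7): P = [1, 2, 7] / [3] / [4] / [6] / [8];  Q = [1, 4, 5] / [2] / [3] / [6] / [7]
  Insert 5 (step 8): P = [1, 2, 5] / [3, 7] / [4] / [6] / [8];  Q = [1, 4, 5] / [2, 8] / [3] / [6] / [7]
Final shape: (3, 2, 1, 1, 1).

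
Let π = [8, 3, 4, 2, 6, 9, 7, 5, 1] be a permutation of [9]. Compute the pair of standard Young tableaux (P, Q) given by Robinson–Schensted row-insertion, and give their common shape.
P = [1, 4, 5, 7] / [2, 6] / [3, 9] / [8];  Q = [1, 3, 5, 6] / [2, 7] / [4, 8] / [9];  common shape = (4, 2, 2, 1)

Row-insert the values π_1, π_2, … into P one at a time, bumping the leftmost entry strictly greater than the inserted value down to the next row. The recording tableau Q records, in position (i, j), the step at which that cell was added to P.
  Insert 8 (step 1): P = [8];  Q = [1]
  Insert 3 (step 2): P = [3] / [8];  Q = [1] / [2]
  Insert 4 (step 3): P = [3, 4] / [8];  Q = [1, 3] / [2]
  Insert 2 (step 4): P = [2, 4] / [3] / [8];  Q = [1, 3] / [2] / [4]
  Insert 6 (step 5): P = [2, 4, 6] / [3] / [8];  Q = [1, 3, 5] / [2] / [4]
  Insert 9 (step 6): P = [2, 4, 6, 9] / [3] / [8];  Q = [1, 3, 5, 6] / [2] / [4]
  Insert 7 (step 7): P = [2, 4, 6, 7] / [3, 9] / [8];  Q = [1, 3, 5, 6] / [2, 7] / [4]
  Insert 5 (step 8): P = [2, 4, 5, 7] / [3, 6] / [8, 9];  Q = [1, 3, 5, 6] / [2, 7] / [4, 8]
  Insert 1 (step 9): P = [1, 4, 5, 7] / [2, 6] / [3, 9] / [8];  Q = [1, 3, 5, 6] / [2, 7] / [4, 8] / [9]
Final shape: (4, 2, 2, 1).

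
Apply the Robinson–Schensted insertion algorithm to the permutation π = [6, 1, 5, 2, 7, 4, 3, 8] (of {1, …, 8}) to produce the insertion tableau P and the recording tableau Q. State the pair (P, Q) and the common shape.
P = [1, 2, 3, 8] / [4, 7] / [5] / [6];  Q = [1, 3, 5, 8] / [2, 6] / [4] / [7];  common shape = (4, 2, 1, 1)

Row-insert the values π_1, π_2, … into P one at a time, bumping the leftmost entry strictly greater than the inserted value down to the next row. The recording tableau Q records, in position (i, j), the step at which that cell was added to P.
  Insert 6 (step 1): P = [6];  Q = [1]
  Insert 1 (step 2): P = [1] / [6];  Q = [1] / [2]
  Insert 5 (step 3): P = [1, 5] / [6];  Q = [1, 3] / [2]
  Insert 2 (step 4): P = [1, 2] / [5] / [6];  Q = [1, 3] / [2] / [4]
  Insert 7 (step 5): P = [1, 2, 7] / [5] / [6];  Q = [1, 3, 5] / [2] / [4]
  Insert 4 (step 6): P = [1, 2, 4] / [5, 7] / [6];  Q = [1, 3, 5] / [2, 6] / [4]
  Insert 3 (step 7): P = [1, 2, 3] / [4, 7] / [5] / [6];  Q = [1, 3, 5] / [2, 6] / [4] / [7]
  Insert 8 (step 8): P = [1, 2, 3, 8] / [4, 7] / [5] / [6];  Q = [1, 3, 5, 8] / [2, 6] / [4] / [7]
Final shape: (4, 2, 1, 1).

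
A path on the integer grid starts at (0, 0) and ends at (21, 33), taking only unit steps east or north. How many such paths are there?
Number of paths = 520341450264090

A monotone lattice path from (0, 0) to (21, 33) consists of 21 east steps and 33 north steps in some order, so it is determined by which 21 of the 54 steps are east. The count is C(54, 21) = 520341450264090.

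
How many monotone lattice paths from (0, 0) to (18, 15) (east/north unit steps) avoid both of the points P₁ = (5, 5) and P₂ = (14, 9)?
Number of paths = 615081588

Inclusion–exclusion. Total paths: C(33, 18) = 1037158320. Through P₁: C(10, 5)·C(23, 13) = 288304632. Through P₂: C(23, 14)·C(10, 4) = 171609900. Since P₁ is strictly southwest of P₂, a monotone path through both must visit P₁ then P₂; paths through both = C(10, 5)·C(13, 9)·C(10, 4) = 37837800. Avoid both = 1037158320 − 288304632 − 171609900 + 37837800 = 615081588.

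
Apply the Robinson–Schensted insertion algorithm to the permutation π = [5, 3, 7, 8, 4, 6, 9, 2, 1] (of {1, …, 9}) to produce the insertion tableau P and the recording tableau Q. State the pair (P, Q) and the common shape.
P = [1, 4, 6, 9] / [2, 7, 8] / [3] / [5];  Q = [1, 3, 4, 7] / [2, 5, 6] / [8] / [9];  common shape = (4, 3, 1, 1)

Row-insert the values π_1, π_2, … into P one at a time, bumping the leftmost entry strictly greater than the inserted value down to the next row. The recording tableau Q records, in position (i, j), the step at which that cell was added to P.
  Insert 5 (step 1): P = [5];  Q = [1]
  Insert 3 (step 2): P = [3] / [5];  Q = [1] / [2]
  Insert 7 (step 3): P = [3, 7] / [5];  Q = [1, 3] / [2]
  Insert 8 (step 4): P = [3, 7, 8] / [5];  Q = [1, 3, 4] / [2]
  Insert 4 (step 5): P = [3, 4, 8] / [5, 7];  Q = [1, 3, 4] / [2, 5]
  Insert 6 (step 6): P = [3, 4, 6] / [5, 7, 8];  Q = [1, 3, 4] / [2, 5, 6]
  Insert 9 (step 7): P = [3, 4, 6, 9] / [5, 7, 8];  Q = [1, 3, 4, 7] / [2, 5, 6]
  Insert 2 (step 8): P = [2, 4, 6, 9] / [3, 7, 8] / [5];  Q = [1, 3, 4, 7] / [2, 5, 6] / [8]
  Insert 1 (step 9): P = [1, 4, 6, 9] / [2, 7, 8] / [3] / [5];  Q = [1, 3, 4, 7] / [2, 5, 6] / [8] / [9]
Final shape: (4, 3, 1, 1).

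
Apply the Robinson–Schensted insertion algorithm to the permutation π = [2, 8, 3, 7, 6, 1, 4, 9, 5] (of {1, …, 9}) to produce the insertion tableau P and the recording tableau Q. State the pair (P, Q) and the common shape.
P = [1, 3, 4, 5] / [2, 6, 9] / [7] / [8];  Q = [1, 2, 4, 8] / [3, 7, 9] / [5] / [6];  common shape = (4, 3, 1, 1)

Row-insert the values π_1, π_2, … into P one at a time, bumping the leftmost entry strictly greater than the inserted value down to the next row. The recording tableau Q records, in position (i, j), the step at which that cell was added to P.
  Insert 2 (step 1): P = [2];  Q = [1]
  Insert 8 (step 2): P = [2, 8];  Q = [1, 2]
  Insert 3 (step 3): P = [2, 3] / [8];  Q = [1, 2] / [3]
  Insert 7 (step 4): P = [2, 3, 7] / [8];  Q = [1, 2, 4] / [3]
  Insert 6 (step 5): P = [2, 3, 6] / [7] / [8];  Q = [1, 2, 4] / [3] / [5]
  Insert 1 (step 6): P = [1, 3, 6] / [2] / [7] / [8];  Q = [1, 2, 4] / [3] / [5] / [6]
  Insert 4 (step 7): P = [1, 3, 4] / [2, 6] / [7] / [8];  Q = [1, 2, 4] / [3, 7] / [5] / [6]
  Insert 9 (step 8): P = [1, 3, 4, 9] / [2, 6] / [7] / [8];  Q = [1, 2, 4, 8] / [3, 7] / [5] / [6]
  Insert 5 (step 9): P = [1, 3, 4, 5] / [2, 6, 9] / [7] / [8];  Q = [1, 2, 4, 8] / [3, 7, 9] / [5] / [6]
Final shape: (4, 3, 1, 1).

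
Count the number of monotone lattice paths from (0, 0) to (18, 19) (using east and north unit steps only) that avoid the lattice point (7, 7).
Number of paths = 13032300204

Total paths from (0, 0) to (18, 19): C(37, 18) = 17672631900. Paths through (7, 7): (paths (0, 0) → (7, 7)) × (paths (7, 7) → (18, 19)) = C(14, 7) · C(23, 11) = 3432 · 1352078 = 4640331696. Avoidance count = 17672631900 − 4640331696 = 13032300204.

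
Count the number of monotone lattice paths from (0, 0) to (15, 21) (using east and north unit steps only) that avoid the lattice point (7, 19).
Number of paths = 5538301560

Total paths from (0, 0) to (15, 21): C(36, 15) = 5567902560. Paths through (7, 19): (paths (0, 0) → (7, 19)) × (paths (7, 19) → (15, 21)) = C(26, 7) · C(10, 8) = 657800 · 45 = 29601000. Avoidance count = 5567902560 − 29601000 = 5538301560.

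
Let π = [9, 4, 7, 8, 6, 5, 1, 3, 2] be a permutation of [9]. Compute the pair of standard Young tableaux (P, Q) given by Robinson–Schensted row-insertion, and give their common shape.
P = [1, 2, 8] / [3, 5] / [4] / [6] / [7] / [9];  Q = [1, 3, 4] / [2, 8] / [5] / [6] / [7] / [9];  common shape = (3, 2, 1, 1, 1, 1)

Row-insert the values π_1, π_2, … into P one at a time, bumping the leftmost entry strictly greater than the inserted value down to the next row. The recording tableau Q records, in position (i, j), the step at which that cell was added to P.
  Insert 9 (step 1): P = [9];  Q = [1]
  Insert 4 (step 2): P = [4] / [9];  Q = [1] / [2]
  Insert 7 (step 3): P = [4, 7] / [9];  Q = [1, 3] / [2]
  Insert 8 (step 4): P = [4, 7, 8] / [9];  Q = [1, 3, 4] / [2]
  Insert 6 (step 5): P = [4, 6, 8] / [7] / [9];  Q = [1, 3, 4] / [2] / [5]
  Insert 5 (step 6): P = [4, 5, 8] / [6] / [7] / [9];  Q = [1, 3, 4] / [2] / [5] / [6]
  Insert 1 (step 7): P = [1, 5, 8] / [4] / [6] / [7] / [9];  Q = [1, 3, 4] / [2] / [5] / [6] / [7]
  Insert 3 (step 8): P = [1, 3, 8] / [4, 5] / [6] / [7] / [9];  Q = [1, 3, 4] / [2, 8] / [5] / [6] / [7]
  Insert 2 (step 9): P = [1, 2, 8] / [3, 5] / [4] / [6] / [7] / [9];  Q = [1, 3, 4] / [2, 8] / [5] / [6] / [7] / [9]
Final shape: (3, 2, 1, 1, 1, 1).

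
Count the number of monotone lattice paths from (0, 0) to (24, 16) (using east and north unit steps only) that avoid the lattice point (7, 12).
Number of paths = 62550529470

Total paths from (0, 0) to (24, 16): C(40, 24) = 62852101650. Paths through (7, 12): (paths (0, 0) → (7, 12)) × (paths (7, 12) → (24, 16)) = C(19, 7) · C(21, 17) = 50388 · 5985 = 301572180. Avoidance count = 62852101650 − 301572180 = 62550529470.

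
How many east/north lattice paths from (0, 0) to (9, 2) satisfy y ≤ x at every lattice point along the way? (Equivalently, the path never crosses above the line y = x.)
Number of paths = 44

By the reflection principle (André's argument), the number of monotone paths to (9, 2) with n ≤ m that never go above y = x is C(11, 9) − C(11, 10) = 55 − 11 = 44.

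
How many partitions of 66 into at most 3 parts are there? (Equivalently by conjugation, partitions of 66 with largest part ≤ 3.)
p(66, parts ≤ 3) = 397

Use the recurrence p(n, m) = p(n, m−1) + p(n−m, m): either the largest part is < m (count p(n, m−1)) or the largest part is exactly m (remove one copy of m, count p(n−m, m)). With p(0, ·) = 1 this gives p(66, parts ≤ 3) = 397. (By conjugating Young diagrams, this also counts partitions of 66 into at most 3 parts.)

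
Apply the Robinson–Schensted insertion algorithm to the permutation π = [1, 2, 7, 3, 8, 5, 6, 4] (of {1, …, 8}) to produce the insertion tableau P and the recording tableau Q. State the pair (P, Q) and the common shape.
P = [1, 2, 3, 4, 6] / [5, 8] / [7];  Q = [1, 2, 3, 5, 7] / [4, 6] / [8];  common shape = (5, 2, 1)

Row-insert the values π_1, π_2, … into P one at a time, bumping the leftmost entry strictly greater than the inserted value down to the next row. The recording tableau Q records, in position (i, j), the step at which that cell was added to P.
  Insert 1 (step 1): P = [1];  Q = [1]
  Insert 2 (step 2): P = [1, 2];  Q = [1, 2]
  Insert 7 (step 3): P = [1, 2, 7];  Q = [1, 2, 3]
  Insert 3 (step 4): P = [1, 2, 3] / [7];  Q = [1, 2, 3] / [4]
  Insert 8 (step 5): P = [1, 2, 3, 8] / [7];  Q = [1, 2, 3, 5] / [4]
  Insert 5 (step 6): P = [1, 2, 3, 5] / [7, 8];  Q = [1, 2, 3, 5] / [4, 6]
  Insert 6 (step 7): P = [1, 2, 3, 5, 6] / [7, 8];  Q = [1, 2, 3, 5, 7] / [4, 6]
  Insert 4 (step 8): P = [1, 2, 3, 4, 6] / [5, 8] / [7];  Q = [1, 2, 3, 5, 7] / [4, 6] / [8]
Final shape: (5, 2, 1).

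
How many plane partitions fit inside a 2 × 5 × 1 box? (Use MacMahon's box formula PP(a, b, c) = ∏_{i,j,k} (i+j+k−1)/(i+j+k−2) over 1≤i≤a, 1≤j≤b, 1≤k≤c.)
PP(2, 5, 1) = 21

Evaluate the triple product over i = 1..2, j = 1..5, k = 1..1. The factors are (2/1) · (3/2) · (4/3) · (5/4) · (6/5) · (3/2) · (4/3) · (5/4) · … (10 factors total). The numerators and denominators telescope so the product is an integer; carrying out the multiplication exactly gives PP(2, 5, 1) = 21.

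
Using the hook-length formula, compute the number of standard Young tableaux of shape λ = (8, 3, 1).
# SYT of shape (8, 3, 1) = 891

Hook-length formula: f^λ = n! / Π hook(c), product over all cells c of the Young diagram. For λ = (8, 3, 1), n = 12 boxes. Hook lengths by row (left-to-right, top-to-bottom): [10, 8, 7, 5, 4, 3, 2, 1]; [4, 2, 1]; [1]. Product of hooks = 537600. So f^λ = 12! / 537600 = 479001600 / 537600 = 891.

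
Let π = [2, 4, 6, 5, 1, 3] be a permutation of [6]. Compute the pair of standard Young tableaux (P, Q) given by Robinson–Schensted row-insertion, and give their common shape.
P = [1, 3, 5] / [2, 4] / [6];  Q = [1, 2, 3] / [4, 6] / [5];  common shape = (3, 2, 1)

Row-insert the values π_1, π_2, … into P one at a time, bumping the leftmost entry strictly greater than the inserted value down to the next row. The recording tableau Q records, in position (i, j), the step at which that cell was added to P.
  Insert 2 (step 1): P = [2];  Q = [1]
  Insert 4 (step 2): P = [2, 4];  Q = [1, 2]
  Insert 6 (step 3): P = [2, 4, 6];  Q = [1, 2, 3]
  Insert 5 (step 4): P = [2, 4, 5] / [6];  Q = [1, 2, 3] / [4]
  Insert 1 (step 5): P = [1, 4, 5] / [2] / [6];  Q = [1, 2, 3] / [4] / [5]
  Insert 3 (step 6): P = [1, 3, 5] / [2, 4] / [6];  Q = [1, 2, 3] / [4, 6] / [5]
Final shape: (3, 2, 1).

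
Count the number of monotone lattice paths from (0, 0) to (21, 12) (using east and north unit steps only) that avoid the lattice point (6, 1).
Number of paths = 300734200

Total paths from (0, 0) to (21, 12): C(33, 21) = 354817320. Paths through (6, 1): (paths (0, 0) → (6, 1)) × (paths (6, 1) → (21, 12)) = C(7, 6) · C(26, 15) = 7 · 7726160 = 54083120. Avoidance count = 354817320 − 54083120 = 300734200.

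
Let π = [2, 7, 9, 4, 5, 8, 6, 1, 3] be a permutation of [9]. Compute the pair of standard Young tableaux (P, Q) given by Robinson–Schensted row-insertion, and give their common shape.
P = [1, 3, 5, 6] / [2, 4] / [7, 8] / [9];  Q = [1, 2, 3, 6] / [4, 5] / [7, 9] / [8];  common shape = (4, 2, 2, 1)

Row-insert the values π_1, π_2, … into P one at a time, bumping the leftmost entry strictly greater than the inserted value down to the next row. The recording tableau Q records, in position (i, j), the step at which that cell was added to P.
  Insert 2 (step 1): P = [2];  Q = [1]
  Insert 7 (step 2): P = [2, 7];  Q = [1, 2]
  Insert 9 (step 3): P = [2, 7, 9];  Q = [1, 2, 3]
  Insert 4 (step 4): P = [2, 4, 9] / [7];  Q = [1, 2, 3] / [4]
  Insert 5 (step 5): P = [2, 4, 5] / [7, 9];  Q = [1, 2, 3] / [4, 5]
  Insert 8 (step 6): P = [2, 4, 5, 8] / [7, 9];  Q = [1, 2, 3, 6] / [4, 5]
  Insert 6 (step 7): P = [2, 4, 5, 6] / [7, 8] / [9];  Q = [1, 2, 3, 6] / [4, 5] / [7]
  Insert 1 (step 8): P = [1, 4, 5, 6] / [2, 8] / [7] / [9];  Q = [1, 2, 3, 6] / [4, 5] / [7] / [8]
  Insert 3 (step 9): P = [1, 3, 5, 6] / [2, 4] / [7, 8] / [9];  Q = [1, 2, 3, 6] / [4, 5] / [7, 9] / [8]
Final shape: (4, 2, 2, 1).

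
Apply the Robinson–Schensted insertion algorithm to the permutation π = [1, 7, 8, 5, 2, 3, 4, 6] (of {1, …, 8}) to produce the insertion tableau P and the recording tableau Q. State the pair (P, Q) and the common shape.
P = [1, 2, 3, 4, 6] / [5, 8] / [7];  Q = [1, 2, 3, 7, 8] / [4, 6] / [5];  common shape = (5, 2, 1)

Row-insert the values π_1, π_2, … into P one at a time, bumping the leftmost entry strictly greater than the inserted value down to the next row. The recording tableau Q records, in position (i, j), the step at which that cell was added to P.
  Insert 1 (step 1): P = [1];  Q = [1]
  Insert 7 (step 2): P = [1, 7];  Q = [1, 2]
  Insert 8 (step 3): P = [1, 7, 8];  Q = [1, 2, 3]
  Insert 5 (step 4): P = [1, 5, 8] / [7];  Q = [1, 2, 3] / [4]
  Insert 2 (step 5): P = [1, 2, 8] / [5] / [7];  Q = [1, 2, 3] / [4] / [5]
  Insert 3 (step 6): P = [1, 2, 3] / [5, 8] / [7];  Q = [1, 2, 3] / [4, 6] / [5]
  Insert 4 (step 7): P = [1, 2, 3, 4] / [5, 8] / [7];  Q = [1, 2, 3, 7] / [4, 6] / [5]
  Insert 6 (step 8): P = [1, 2, 3, 4, 6] / [5, 8] / [7];  Q = [1, 2, 3, 7, 8] / [4, 6] / [5]
Final shape: (5, 2, 1).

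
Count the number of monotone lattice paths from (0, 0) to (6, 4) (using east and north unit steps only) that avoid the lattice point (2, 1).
Number of paths = 105

Total paths from (0, 0) to (6, 4): C(10, 6) = 210. Paths through (2, 1): (paths (0, 0) → (2, 1)) × (paths (2, 1) → (6, 4)) = C(3, 2) · C(7, 4) = 3 · 35 = 105. Avoidance count = 210 − 105 = 105.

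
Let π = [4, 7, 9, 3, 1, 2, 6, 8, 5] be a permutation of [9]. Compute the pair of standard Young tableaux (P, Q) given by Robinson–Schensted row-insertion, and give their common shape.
P = [1, 2, 5, 8] / [3, 6, 9] / [4, 7];  Q = [1, 2, 3, 8] / [4, 6, 7] / [5, 9];  common shape = (4, 3, 2)

Row-insert the values π_1, π_2, … into P one at a time, bumping the leftmost entry strictly greater than the inserted value down to the next row. The recording tableau Q records, in position (i, j), the step at which that cell was added to P.
  Insert 4 (step 1): P = [4];  Q = [1]
  Insert 7 (step 2): P = [4, 7];  Q = [1, 2]
  Insert 9 (step 3): P = [4, 7, 9];  Q = [1, 2, 3]
  Insert 3 (step 4): P = [3, 7, 9] / [4];  Q = [1, 2, 3] / [4]
  Insert 1 (step 5): P = [1, 7, 9] / [3] / [4];  Q = [1, 2, 3] / [4] / [5]
  Insert 2 (step 6): P = [1, 2, 9] / [3, 7] / [4];  Q = [1, 2, 3] / [4, 6] / [5]
  Insert 6 (step 7): P = [1, 2, 6] / [3, 7, 9] / [4];  Q = [1, 2, 3] / [4, 6, 7] / [5]
  Insert 8 (step 8): P = [1, 2, 6, 8] / [3, 7, 9] / [4];  Q = [1, 2, 3, 8] / [4, 6, 7] / [5]
  Insert 5 (step 9): P = [1, 2, 5, 8] / [3, 6, 9] / [4, 7];  Q = [1, 2, 3, 8] / [4, 6, 7] / [5, 9]
Final shape: (4, 3, 2).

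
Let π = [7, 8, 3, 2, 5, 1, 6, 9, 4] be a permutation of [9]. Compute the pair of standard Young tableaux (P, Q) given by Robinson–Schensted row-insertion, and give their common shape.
P = [1, 4, 6, 9] / [2, 5] / [3, 8] / [7];  Q = [1, 2, 7, 8] / [3, 5] / [4, 9] / [6];  common shape = (4, 2, 2, 1)

Row-insert the values π_1, π_2, … into P one at a time, bumping the leftmost entry strictly greater than the inserted value down to the next row. The recording tableau Q records, in position (i, j), the step at which that cell was added to P.
  Insert 7 (step 1): P = [7];  Q = [1]
  Insert 8 (step 2): P = [7, 8];  Q = [1, 2]
  Insert 3 (step 3): P = [3, 8] / [7];  Q = [1, 2] / [3]
  Insert 2 (step 4): P = [2, 8] / [3] / [7];  Q = [1, 2] / [3] / [4]
  Insert 5 (step 5): P = [2, 5] / [3, 8] / [7];  Q = [1, 2] / [3, 5] / [4]
  Insert 1 (step 6): P = [1, 5] / [2, 8] / [3] / [7];  Q = [1, 2] / [3, 5] / [4] / [6]
  Insert 6 (step 7): P = [1, 5, 6] / [2, 8] / [3] / [7];  Q = [1, 2, 7] / [3, 5] / [4] / [6]
  Insert 9 (step 8): P = [1, 5, 6, 9] / [2, 8] / [3] / [7];  Q = [1, 2, 7, 8] / [3, 5] / [4] / [6]
  Insert 4 (step 9): P = [1, 4, 6, 9] / [2, 5] / [3, 8] / [7];  Q = [1, 2, 7, 8] / [3, 5] / [4, 9] / [6]
Final shape: (4, 2, 2, 1).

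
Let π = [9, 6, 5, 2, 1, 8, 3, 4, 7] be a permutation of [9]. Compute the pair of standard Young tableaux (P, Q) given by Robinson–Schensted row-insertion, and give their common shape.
P = [1, 3, 4, 7] / [2, 8] / [5] / [6] / [9];  Q = [1, 6, 8, 9] / [2, 7] / [3] / [4] / [5];  common shape = (4, 2, 1, 1, 1)

Row-insert the values π_1, π_2, … into P one at a time, bumping the leftmost entry strictly greater than the inserted value down to the next row. The recording tableau Q records, in position (i, j), the step at which that cell was added to P.
  Insert 9 (step 1): P = [9];  Q = [1]
  Insert 6 (step 2): P = [6] / [9];  Q = [1] / [2]
  Insert 5 (step 3): P = [5] / [6] / [9];  Q = [1] / [2] / [3]
  Insert 2 (step 4): P = [2] / [5] / [6] / [9];  Q = [1] / [2] / [3] / [4]
  Insert 1 (step 5): P = [1] / [2] / [5] / [6] / [9];  Q = [1] / [2] / [3] / [4] / [5]
  Insert 8 (step 6): P = [1, 8] / [2] / [5] / [6] / [9];  Q = [1, 6] / [2] / [3] / [4] / [5]
  Insert 3 (step 7): P = [1, 3] / [2, 8] / [5] / [6] / [9];  Q = [1, 6] / [2, 7] / [3] / [4] / [5]
  Insert 4 (step 8): P = [1, 3, 4] / [2, 8] / [5] / [6] / [9];  Q = [1, 6, 8] / [2, 7] / [3] / [4] / [5]
  Insert 7 (step 9): P = [1, 3, 4, 7] / [2, 8] / [5] / [6] / [9];  Q = [1, 6, 8, 9] / [2, 7] / [3] / [4] / [5]
Final shape: (4, 2, 1, 1, 1).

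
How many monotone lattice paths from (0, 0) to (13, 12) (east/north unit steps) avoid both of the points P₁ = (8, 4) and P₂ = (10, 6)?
Number of paths = 4140043

Inclusion–exclusion. Total paths: C(25, 13) = 5200300. Through P₁: C(12, 8)·C(13, 5) = 637065. Through P₂: C(16, 10)·C(9, 3) = 672672. Since P₁ is strictly southwest of P₂, a monotone path through both must visit P₁ then P₂; paths through both = C(12, 8)·C(4, 2)·C(9, 3) = 249480. Avoid both = 5200300 − 637065 − 672672 + 249480 = 4140043.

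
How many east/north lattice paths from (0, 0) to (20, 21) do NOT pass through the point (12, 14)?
Number of paths = 206981637720

Total paths from (0, 0) to (20, 21): C(41, 20) = 269128937220. Paths through (12, 14): (paths (0, 0) → (12, 14)) × (paths (12, 14) → (20, 21)) = C(26, 12) · C(15, 8) = 9657700 · 6435 = 62147299500. Avoidance count = 269128937220 − 62147299500 = 206981637720.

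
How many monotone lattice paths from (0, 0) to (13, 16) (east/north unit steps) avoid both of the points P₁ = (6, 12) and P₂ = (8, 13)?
Number of paths = 53461107

Inclusion–exclusion. Total paths: C(29, 13) = 67863915. Through P₁: C(18, 6)·C(11, 7) = 6126120. Through P₂: C(21, 8)·C(8, 5) = 11395440. Since P₁ is strictly southwest of P₂, a monotone path through both must visit P₁ then P₂; paths through both = C(18, 6)·C(3, 2)·C(8, 5) = 3118752. Avoid both = 67863915 − 6126120 − 11395440 + 3118752 = 53461107.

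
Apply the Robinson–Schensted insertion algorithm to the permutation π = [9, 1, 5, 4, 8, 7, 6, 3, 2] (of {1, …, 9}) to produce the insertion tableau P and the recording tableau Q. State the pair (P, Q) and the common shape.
P = [1, 2, 6] / [3, 7] / [4] / [5] / [8] / [9];  Q = [1, 3, 5] / [2, 6] / [4] / [7] / [8] / [9];  common shape = (3, 2, 1, 1, 1, 1)

Row-insert the values π_1, π_2, … into P one at a time, bumping the leftmost entry strictly greater than the inserted value down to the next row. The recording tableau Q records, in position (i, j), the step at which that cell was added to P.
  Insert 9 (step 1): P = [9];  Q = [1]
  Insert 1 (step 2): P = [1] / [9];  Q = [1] / [2]
  Insert 5 (step 3): P = [1, 5] / [9];  Q = [1, 3] / [2]
  Insert 4 (step 4): P = [1, 4] / [5] / [9];  Q = [1, 3] / [2] / [4]
  Insert 8 (step 5): P = [1, 4, 8] / [5] / [9];  Q = [1, 3, 5] / [2] / [4]
  Insert 7 (step 6): P = [1, 4, 7] / [5, 8] / [9];  Q = [1, 3, 5] / [2, 6] / [4]
  Insert 6 (step 7): P = [1, 4, 6] / [5, 7] / [8] / [9];  Q = [1, 3, 5] / [2, 6] / [4] / [7]
  Insert 3 (step 8): P = [1, 3, 6] / [4, 7] / [5] / [8] / [9];  Q = [1, 3, 5] / [2, 6] / [4] / [7] / [8]
  Insert 2 (step 9): P = [1, 2, 6] / [3, 7] / [4] / [5] / [8] / [9];  Q = [1, 3, 5] / [2, 6] / [4] / [7] / [8] / [9]
Final shape: (3, 2, 1, 1, 1, 1).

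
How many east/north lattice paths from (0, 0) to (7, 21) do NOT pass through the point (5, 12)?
Number of paths = 843700

Total paths from (0, 0) to (7, 21): C(28, 7) = 1184040. Paths through (5, 12): (paths (0, 0) → (5, 12)) × (paths (5, 12) → (7, 21)) = C(17, 5) · C(11, 2) = 6188 · 55 = 340340. Avoidance count = 1184040 − 340340 = 843700.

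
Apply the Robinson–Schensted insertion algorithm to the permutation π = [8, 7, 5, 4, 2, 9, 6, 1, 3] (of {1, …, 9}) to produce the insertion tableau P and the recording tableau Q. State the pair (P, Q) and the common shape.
P = [1, 3] / [2, 6] / [4, 9] / [5] / [7] / [8];  Q = [1, 6] / [2, 7] / [3, 9] / [4] / [5] / [8];  common shape = (2, 2, 2, 1, 1, 1)

Row-insert the values π_1, π_2, … into P one at a time, bumping the leftmost entry strictly greater than the inserted value down to the next row. The recording tableau Q records, in position (i, j), the step at which that cell was added to P.
  Insert 8 (step 1): P = [8];  Q = [1]
  Insert 7 (step 2): P = [7] / [8];  Q = [1] / [2]
  Insert 5 (step 3): P = [5] / [7] / [8];  Q = [1] / [2] / [3]
  Insert 4 (step 4): P = [4] / [5] / [7] / [8];  Q = [1] / [2] / [3] / [4]
  Insert 2 (step 5): P = [2] / [4] / [5] / [7] / [8];  Q = [1] / [2] / [3] / [4] / [5]
  Insert 9 (step 6): P = [2, 9] / [4] / [5] / [7] / [8];  Q = [1, 6] / [2] / [3] / [4] / [5]
  Insert 6 (step 7): P = [2, 6] / [4, 9] / [5] / [7] / [8];  Q = [1, 6] / [2, 7] / [3] / [4] / [5]
  Insert 1 (step 8): P = [1, 6] / [2, 9] / [4] / [5] / [7] / [8];  Q = [1, 6] / [2, 7] / [3] / [4] / [5] / [8]
  Insert 3 (step 9): P = [1, 3] / [2, 6] / [4, 9] / [5] / [7] / [8];  Q = [1, 6] / [2, 7] / [3, 9] / [4] / [5] / [8]
Final shape: (2, 2, 2, 1, 1, 1).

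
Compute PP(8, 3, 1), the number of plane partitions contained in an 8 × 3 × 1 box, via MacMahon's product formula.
PP(8, 3, 1) = 165

Evaluate the triple product over i = 1..8, j = 1..3, k = 1..1. The factors are (2/1) · (3/2) · (4/3) · (3/2) · (4/3) · (5/4) · (4/3) · (5/4) · … (24 factors total). The numerators and denominators telescope so the product is an integer; carrying out the multiplication exactly gives PP(8, 3, 1) = 165.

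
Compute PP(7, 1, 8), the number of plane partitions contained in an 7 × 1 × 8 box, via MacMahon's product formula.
PP(7, 1, 8) = 6435

Evaluate the triple product over i = 1..7, j = 1..1, k = 1..8. The factors are (2/1) · (3/2) · (4/3) · (5/4) · (6/5) · (7/6) · (8/7) · (9/8) · … (56 factors total). The numerators and denominators telescope so the product is an integer; carrying out the multiplication exactly gives PP(7, 1, 8) = 6435.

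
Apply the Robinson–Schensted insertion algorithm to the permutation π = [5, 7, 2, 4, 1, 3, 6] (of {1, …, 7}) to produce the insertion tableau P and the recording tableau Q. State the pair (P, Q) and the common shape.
P = [1, 3, 6] / [2, 4] / [5, 7];  Q = [1, 2, 7] / [3, 4] / [5, 6];  common shape = (3, 2, 2)

Row-insert the values π_1, π_2, … into P one at a time, bumping the leftmost entry strictly greater than the inserted value down to the next row. The recording tableau Q records, in position (i, j), the step at which that cell was added to P.
  Insert 5 (step 1): P = [5];  Q = [1]
  Insert 7 (step 2): P = [5, 7];  Q = [1, 2]
  Insert 2 (step 3): P = [2, 7] / [5];  Q = [1, 2] / [3]
  Insert 4 (step 4): P = [2, 4] / [5, 7];  Q = [1, 2] / [3, 4]
  Insert 1 (step 5): P = [1, 4] / [2, 7] / [5];  Q = [1, 2] / [3, 4] / [5]
  Insert 3 (step 6): P = [1, 3] / [2, 4] / [5, 7];  Q = [1, 2] / [3, 4] / [5, 6]
  Insert 6 (step 7): P = [1, 3, 6] / [2, 4] / [5, 7];  Q = [1, 2, 7] / [3, 4] / [5, 6]
Final shape: (3, 2, 2).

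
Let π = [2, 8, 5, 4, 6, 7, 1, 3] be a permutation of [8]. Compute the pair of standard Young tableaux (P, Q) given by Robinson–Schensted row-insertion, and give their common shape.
P = [1, 3, 6, 7] / [2, 4] / [5] / [8];  Q = [1, 2, 5, 6] / [3, 8] / [4] / [7];  common shape = (4, 2, 1, 1)

Row-insert the values π_1, π_2, … into P one at a time, bumping the leftmost entry strictly greater than the inserted value down to the next row. The recording tableau Q records, in position (i, j), the step at which that cell was added to P.
  Insert 2 (step 1): P = [2];  Q = [1]
  Insert 8 (step 2): P = [2, 8];  Q = [1, 2]
  Insert 5 (step 3): P = [2, 5] / [8];  Q = [1, 2] / [3]
  Insert 4 (step 4): P = [2, 4] / [5] / [8];  Q = [1, 2] / [3] / [4]
  Insert 6 (step 5): P = [2, 4, 6] / [5] / [8];  Q = [1, 2, 5] / [3] / [4]
  Insert 7 (step 6): P = [2, 4, 6, 7] / [5] / [8];  Q = [1, 2, 5, 6] / [3] / [4]
  Insert 1 (step 7): P = [1, 4, 6, 7] / [2] / [5] / [8];  Q = [1, 2, 5, 6] / [3] / [4] / [7]
  Insert 3 (step 8): P = [1, 3, 6, 7] / [2, 4] / [5] / [8];  Q = [1, 2, 5, 6] / [3, 8] / [4] / [7]
Final shape: (4, 2, 1, 1).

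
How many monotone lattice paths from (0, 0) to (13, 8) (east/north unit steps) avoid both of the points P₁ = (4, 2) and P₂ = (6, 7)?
Number of paths = 117207

Inclusion–exclusion. Total paths: C(21, 13) = 203490. Through P₁: C(6, 4)·C(15, 9) = 75075. Through P₂: C(13, 6)·C(8, 7) = 13728. Since P₁ is strictly southwest of P₂, a monotone path through both must visit P₁ then P₂; paths through both = C(6, 4)·C(7, 2)·C(8, 7) = 2520. Avoid both = 203490 − 75075 − 13728 + 2520 = 117207.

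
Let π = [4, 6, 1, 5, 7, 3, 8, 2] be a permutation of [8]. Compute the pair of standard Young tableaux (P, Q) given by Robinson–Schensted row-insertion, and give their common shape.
P = [1, 2, 7, 8] / [3, 5] / [4] / [6];  Q = [1, 2, 5, 7] / [3, 4] / [6] / [8];  common shape = (4, 2, 1, 1)

Row-insert the values π_1, π_2, … into P one at a time, bumping the leftmost entry strictly greater than the inserted value down to the next row. The recording tableau Q records, in position (i, j), the step at which that cell was added to P.
  Insert 4 (step 1): P = [4];  Q = [1]
  Insert 6 (step 2): P = [4, 6];  Q = [1, 2]
  Insert 1 (step 3): P = [1, 6] / [4];  Q = [1, 2] / [3]
  Insert 5 (step 4): P = [1, 5] / [4, 6];  Q = [1, 2] / [3, 4]
  Insert 7 (step 5): P = [1, 5, 7] / [4, 6];  Q = [1, 2, 5] / [3, 4]
  Insert 3 (step 6): P = [1, 3, 7] / [4, 5] / [6];  Q = [1, 2, 5] / [3, 4] / [6]
  Insert 8 (step 7): P = [1, 3, 7, 8] / [4, 5] / [6];  Q = [1, 2, 5, 7] / [3, 4] / [6]
  Insert 2 (step 8): P = [1, 2, 7, 8] / [3, 5] / [4] / [6];  Q = [1, 2, 5, 7] / [3, 4] / [6] / [8]
Final shape: (4, 2, 1, 1).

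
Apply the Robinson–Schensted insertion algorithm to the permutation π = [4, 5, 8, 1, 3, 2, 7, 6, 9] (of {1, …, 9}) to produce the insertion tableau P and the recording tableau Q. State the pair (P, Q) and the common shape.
P = [1, 2, 6, 9] / [3, 5, 7] / [4, 8];  Q = [1, 2, 3, 9] / [4, 5, 7] / [6, 8];  common shape = (4, 3, 2)

Row-insert the values π_1, π_2, … into P one at a time, bumping the leftmost entry strictly greater than the inserted value down to the next row. The recording tableau Q records, in position (i, j), the step at which that cell was added to P.
  Insert 4 (step 1): P = [4];  Q = [1]
  Insert 5 (step 2): P = [4, 5];  Q = [1, 2]
  Insert 8 (step 3): P = [4, 5, 8];  Q = [1, 2, 3]
  Insert 1 (step 4): P = [1, 5, 8] / [4];  Q = [1, 2, 3] / [4]
  Insert 3 (step 5): P = [1, 3, 8] / [4, 5];  Q = [1, 2, 3] / [4, 5]
  Insert 2 (step 6): P = [1, 2, 8] / [3, 5] / [4];  Q = [1, 2, 3] / [4, 5] / [6]
  Insert 7 (step 7): P = [1, 2, 7] / [3, 5, 8] / [4];  Q = [1, 2, 3] / [4, 5, 7] / [6]
  Insert 6 (step 8): P = [1, 2, 6] / [3, 5, 7] / [4, 8];  Q = [1, 2, 3] / [4, 5, 7] / [6, 8]
  Insert 9 (step 9): P = [1, 2, 6, 9] / [3, 5, 7] / [4, 8];  Q = [1, 2, 3, 9] / [4, 5, 7] / [6, 8]
Final shape: (4, 3, 2).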